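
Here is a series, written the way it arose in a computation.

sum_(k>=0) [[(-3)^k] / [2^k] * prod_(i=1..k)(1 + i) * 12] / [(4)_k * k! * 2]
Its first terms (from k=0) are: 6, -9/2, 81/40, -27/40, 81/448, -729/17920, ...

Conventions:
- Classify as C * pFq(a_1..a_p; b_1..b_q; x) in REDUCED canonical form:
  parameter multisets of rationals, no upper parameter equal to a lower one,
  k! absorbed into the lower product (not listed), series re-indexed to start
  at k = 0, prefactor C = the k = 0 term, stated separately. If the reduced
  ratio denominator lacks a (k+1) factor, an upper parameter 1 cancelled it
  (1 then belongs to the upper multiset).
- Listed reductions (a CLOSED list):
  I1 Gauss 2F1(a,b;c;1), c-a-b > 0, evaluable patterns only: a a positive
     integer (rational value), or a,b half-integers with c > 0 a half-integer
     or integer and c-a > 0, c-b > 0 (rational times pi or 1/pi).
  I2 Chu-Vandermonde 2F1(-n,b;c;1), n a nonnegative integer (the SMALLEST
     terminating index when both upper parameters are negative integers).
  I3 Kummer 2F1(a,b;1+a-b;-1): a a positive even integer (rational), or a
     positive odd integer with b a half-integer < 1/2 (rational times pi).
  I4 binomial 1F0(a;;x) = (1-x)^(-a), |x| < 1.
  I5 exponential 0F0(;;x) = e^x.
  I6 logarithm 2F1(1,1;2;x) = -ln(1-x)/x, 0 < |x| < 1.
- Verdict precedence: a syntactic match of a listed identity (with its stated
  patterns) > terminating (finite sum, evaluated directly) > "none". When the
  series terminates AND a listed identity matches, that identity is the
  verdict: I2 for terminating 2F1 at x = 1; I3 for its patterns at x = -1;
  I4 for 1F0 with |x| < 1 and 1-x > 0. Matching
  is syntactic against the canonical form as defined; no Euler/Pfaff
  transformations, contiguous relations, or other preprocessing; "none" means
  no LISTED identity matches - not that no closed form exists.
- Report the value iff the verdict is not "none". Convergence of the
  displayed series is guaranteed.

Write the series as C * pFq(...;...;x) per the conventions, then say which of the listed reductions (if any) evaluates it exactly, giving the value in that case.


Prefactor 6, argument -3/2: 1F1 with upper {2} over lower {4}. Verdict: none - at argument -3/2 the multisets {2} ; {4} match no listed identity.

Key step: from the first term 6: the constant factors (C = 6) combine into one prefactor.
Step ratio: r(k) = (-3/2) * (k+2) / [(k+4) (k+1)] - rational in k, leading ratio (-3/2); with t_0 = 6, classification follows.


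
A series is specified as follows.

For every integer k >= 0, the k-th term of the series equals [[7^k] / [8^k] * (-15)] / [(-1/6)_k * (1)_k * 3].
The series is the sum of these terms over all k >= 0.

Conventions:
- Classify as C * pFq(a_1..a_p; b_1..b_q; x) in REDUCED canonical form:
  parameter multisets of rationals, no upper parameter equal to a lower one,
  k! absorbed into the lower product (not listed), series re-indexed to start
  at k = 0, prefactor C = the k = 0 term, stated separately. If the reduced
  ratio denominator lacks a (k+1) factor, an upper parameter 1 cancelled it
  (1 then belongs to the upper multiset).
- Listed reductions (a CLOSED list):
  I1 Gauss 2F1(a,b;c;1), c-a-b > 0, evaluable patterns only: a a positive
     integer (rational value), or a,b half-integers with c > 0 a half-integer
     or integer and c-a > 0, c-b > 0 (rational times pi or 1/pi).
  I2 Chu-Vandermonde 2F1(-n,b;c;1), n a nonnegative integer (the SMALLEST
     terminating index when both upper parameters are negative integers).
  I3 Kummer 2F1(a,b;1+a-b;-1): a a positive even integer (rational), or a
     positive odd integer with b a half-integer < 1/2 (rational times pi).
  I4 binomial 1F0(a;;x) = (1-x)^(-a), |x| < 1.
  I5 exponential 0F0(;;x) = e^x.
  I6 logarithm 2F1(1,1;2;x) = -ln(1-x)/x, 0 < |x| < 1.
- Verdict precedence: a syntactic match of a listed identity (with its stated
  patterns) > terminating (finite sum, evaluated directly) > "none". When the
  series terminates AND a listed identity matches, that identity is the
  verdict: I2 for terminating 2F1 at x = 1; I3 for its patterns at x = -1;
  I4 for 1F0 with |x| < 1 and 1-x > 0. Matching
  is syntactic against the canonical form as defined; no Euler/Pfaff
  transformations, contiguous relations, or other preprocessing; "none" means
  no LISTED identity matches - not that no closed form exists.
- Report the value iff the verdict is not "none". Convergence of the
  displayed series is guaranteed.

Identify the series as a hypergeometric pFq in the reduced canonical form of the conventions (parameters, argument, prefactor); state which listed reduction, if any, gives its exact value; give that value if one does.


At argument 7/8: a 0F1 with upper {-}, lower {-1/6}, scaled by C = -5. Verdict: none - this 0F1 at x = 7/8 matches no listed pattern, and upper {-} holds no stopper.

Structural cue: t_0 being -5, (1)_k (C = -5) is k! itself.
Step ratio: r(k) = (7/8) * 1 / [(k-1/6) (k+1)] - rational in k, leading ratio (7/8); with t_0 = -5, classification follows.


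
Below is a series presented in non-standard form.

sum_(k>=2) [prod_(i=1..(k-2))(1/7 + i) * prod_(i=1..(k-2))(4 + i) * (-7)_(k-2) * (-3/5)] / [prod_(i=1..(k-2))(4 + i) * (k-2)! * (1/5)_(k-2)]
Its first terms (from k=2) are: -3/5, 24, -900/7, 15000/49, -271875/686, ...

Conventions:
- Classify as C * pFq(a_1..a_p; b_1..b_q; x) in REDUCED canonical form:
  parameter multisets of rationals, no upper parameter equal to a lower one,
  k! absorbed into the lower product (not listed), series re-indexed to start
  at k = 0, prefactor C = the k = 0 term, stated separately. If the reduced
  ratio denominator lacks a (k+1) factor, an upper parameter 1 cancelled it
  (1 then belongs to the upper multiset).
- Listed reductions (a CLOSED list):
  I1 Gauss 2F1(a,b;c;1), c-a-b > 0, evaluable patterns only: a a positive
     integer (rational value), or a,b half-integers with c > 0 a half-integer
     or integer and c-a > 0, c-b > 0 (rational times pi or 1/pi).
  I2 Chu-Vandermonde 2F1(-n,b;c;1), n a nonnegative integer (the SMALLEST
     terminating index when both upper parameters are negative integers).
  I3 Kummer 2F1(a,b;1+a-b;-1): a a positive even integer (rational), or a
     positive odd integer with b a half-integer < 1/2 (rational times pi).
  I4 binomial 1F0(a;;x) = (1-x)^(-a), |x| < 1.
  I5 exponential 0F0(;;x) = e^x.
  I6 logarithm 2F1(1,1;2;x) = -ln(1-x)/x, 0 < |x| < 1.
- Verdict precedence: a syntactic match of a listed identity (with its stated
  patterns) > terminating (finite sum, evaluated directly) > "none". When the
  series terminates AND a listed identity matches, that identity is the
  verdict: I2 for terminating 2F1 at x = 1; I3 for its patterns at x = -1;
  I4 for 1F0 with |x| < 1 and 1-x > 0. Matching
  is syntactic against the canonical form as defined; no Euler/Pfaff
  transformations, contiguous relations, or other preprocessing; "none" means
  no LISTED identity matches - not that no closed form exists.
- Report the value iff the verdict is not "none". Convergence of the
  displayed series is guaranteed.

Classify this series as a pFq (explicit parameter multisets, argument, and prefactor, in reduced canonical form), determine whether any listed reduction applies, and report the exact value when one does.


The series (x = 1) is 2F1: upper {-7, 8/7}, lower {1/5}, prefactor -3/5. Verdict: the Chu-Vandermonde identity I2 applies (terminating 2F1 at x = 1 with n = 7, b = 8/7, c = 1/5). Exact value: 447774777/23232148030.

The tell: x = 1 and the running product (C = -3/5, x = 1) telescopes to a rising factorial.
Step ratio: r(k) = 1 * (k-7) (k+8/7) / [(k+1/5) (k+1)] - rational in k, leading ratio 1; with t_0 = -3/5, classification follows.


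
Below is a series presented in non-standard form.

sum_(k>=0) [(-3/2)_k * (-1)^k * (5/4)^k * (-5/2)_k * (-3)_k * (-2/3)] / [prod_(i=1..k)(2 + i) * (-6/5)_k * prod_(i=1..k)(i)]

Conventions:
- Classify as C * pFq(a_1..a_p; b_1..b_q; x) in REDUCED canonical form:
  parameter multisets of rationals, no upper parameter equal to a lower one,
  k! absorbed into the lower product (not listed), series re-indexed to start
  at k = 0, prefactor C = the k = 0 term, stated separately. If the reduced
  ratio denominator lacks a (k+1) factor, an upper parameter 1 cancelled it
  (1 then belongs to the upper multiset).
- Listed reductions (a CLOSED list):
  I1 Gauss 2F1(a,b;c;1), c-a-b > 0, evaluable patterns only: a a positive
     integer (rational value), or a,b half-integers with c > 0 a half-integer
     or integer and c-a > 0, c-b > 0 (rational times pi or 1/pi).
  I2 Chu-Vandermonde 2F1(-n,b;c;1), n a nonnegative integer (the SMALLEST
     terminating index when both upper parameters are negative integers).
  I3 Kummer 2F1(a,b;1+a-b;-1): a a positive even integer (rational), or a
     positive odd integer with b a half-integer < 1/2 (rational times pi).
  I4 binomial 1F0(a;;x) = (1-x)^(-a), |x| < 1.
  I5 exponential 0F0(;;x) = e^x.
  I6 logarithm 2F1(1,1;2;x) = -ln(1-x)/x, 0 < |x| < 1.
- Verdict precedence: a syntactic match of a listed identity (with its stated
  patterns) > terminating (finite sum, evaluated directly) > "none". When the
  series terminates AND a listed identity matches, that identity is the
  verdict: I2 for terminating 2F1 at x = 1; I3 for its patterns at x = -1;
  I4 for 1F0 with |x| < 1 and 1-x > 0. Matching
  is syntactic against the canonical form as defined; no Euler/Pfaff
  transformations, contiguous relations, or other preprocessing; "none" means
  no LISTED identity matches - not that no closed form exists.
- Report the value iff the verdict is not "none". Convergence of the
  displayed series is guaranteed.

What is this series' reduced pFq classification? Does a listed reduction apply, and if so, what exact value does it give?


Prefactor -2/3, argument -5/4: 3F2 with upper {-3, -5/2, -3/2} over lower {-6/5, 3}. Verdict: terminating. (-3)_k vanishes past k = 3, leaving a 4-term sum, computed directly. Exact value: -203447/196608.

The tell: t_0 being -2/3, the product of the first k integers (C = -2/3) is k!.
Consecutive-term ratio: r(k) = (-5/4) * (k-3) (k-5/2) (k-3/2) / [(k-6/5) (k+3) (k+1)] - rational in k. x = (-5/4); t_0 = -2/3; negate the roots.


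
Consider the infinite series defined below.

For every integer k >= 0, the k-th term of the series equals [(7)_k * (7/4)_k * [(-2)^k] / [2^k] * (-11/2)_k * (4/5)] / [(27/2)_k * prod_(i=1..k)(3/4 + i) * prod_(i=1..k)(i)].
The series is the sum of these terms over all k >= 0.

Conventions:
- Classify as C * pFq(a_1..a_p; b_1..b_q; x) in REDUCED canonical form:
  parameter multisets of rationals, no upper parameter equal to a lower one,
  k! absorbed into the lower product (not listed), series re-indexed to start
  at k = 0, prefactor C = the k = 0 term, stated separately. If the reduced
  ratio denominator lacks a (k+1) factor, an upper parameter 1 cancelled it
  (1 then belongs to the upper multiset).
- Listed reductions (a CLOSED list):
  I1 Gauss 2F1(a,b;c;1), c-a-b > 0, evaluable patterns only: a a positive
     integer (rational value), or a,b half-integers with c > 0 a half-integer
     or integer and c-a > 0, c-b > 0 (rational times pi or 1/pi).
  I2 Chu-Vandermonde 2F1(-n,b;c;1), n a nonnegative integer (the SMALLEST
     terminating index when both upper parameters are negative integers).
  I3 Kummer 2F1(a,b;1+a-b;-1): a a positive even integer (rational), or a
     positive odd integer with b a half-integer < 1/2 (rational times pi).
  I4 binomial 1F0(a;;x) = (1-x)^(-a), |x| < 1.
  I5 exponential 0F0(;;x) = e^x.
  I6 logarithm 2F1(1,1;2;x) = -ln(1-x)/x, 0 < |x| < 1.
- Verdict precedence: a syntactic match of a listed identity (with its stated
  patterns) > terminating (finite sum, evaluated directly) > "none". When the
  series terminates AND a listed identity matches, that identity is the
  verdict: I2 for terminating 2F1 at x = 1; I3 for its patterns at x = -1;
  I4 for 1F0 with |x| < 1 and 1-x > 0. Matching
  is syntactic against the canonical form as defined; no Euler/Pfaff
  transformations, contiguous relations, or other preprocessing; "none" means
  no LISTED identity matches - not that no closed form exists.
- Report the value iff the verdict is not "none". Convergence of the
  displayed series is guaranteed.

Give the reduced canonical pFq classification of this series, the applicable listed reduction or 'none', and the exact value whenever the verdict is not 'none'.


x = -1 here; the reduced form reads 2F1, upper {-11/2, 7}, lower {27/2}, C = 4/5. Verdict: Kummer (I3) matches (x = -1; c = 27/2 equals 1+a-b for upper {-11/2, 7}: listed pattern). Value: (185910725/67108864) * pi.

The tell: x = (-1) and the lower running product (C = 4/5) is a rising factorial.
Adjacent-term ratio: r(k) = (-1) * (k-11/2) (k+7) / [(k+27/2) (k+1)] - rational; roots negated = parameters, x = (-1), C = 4/5.


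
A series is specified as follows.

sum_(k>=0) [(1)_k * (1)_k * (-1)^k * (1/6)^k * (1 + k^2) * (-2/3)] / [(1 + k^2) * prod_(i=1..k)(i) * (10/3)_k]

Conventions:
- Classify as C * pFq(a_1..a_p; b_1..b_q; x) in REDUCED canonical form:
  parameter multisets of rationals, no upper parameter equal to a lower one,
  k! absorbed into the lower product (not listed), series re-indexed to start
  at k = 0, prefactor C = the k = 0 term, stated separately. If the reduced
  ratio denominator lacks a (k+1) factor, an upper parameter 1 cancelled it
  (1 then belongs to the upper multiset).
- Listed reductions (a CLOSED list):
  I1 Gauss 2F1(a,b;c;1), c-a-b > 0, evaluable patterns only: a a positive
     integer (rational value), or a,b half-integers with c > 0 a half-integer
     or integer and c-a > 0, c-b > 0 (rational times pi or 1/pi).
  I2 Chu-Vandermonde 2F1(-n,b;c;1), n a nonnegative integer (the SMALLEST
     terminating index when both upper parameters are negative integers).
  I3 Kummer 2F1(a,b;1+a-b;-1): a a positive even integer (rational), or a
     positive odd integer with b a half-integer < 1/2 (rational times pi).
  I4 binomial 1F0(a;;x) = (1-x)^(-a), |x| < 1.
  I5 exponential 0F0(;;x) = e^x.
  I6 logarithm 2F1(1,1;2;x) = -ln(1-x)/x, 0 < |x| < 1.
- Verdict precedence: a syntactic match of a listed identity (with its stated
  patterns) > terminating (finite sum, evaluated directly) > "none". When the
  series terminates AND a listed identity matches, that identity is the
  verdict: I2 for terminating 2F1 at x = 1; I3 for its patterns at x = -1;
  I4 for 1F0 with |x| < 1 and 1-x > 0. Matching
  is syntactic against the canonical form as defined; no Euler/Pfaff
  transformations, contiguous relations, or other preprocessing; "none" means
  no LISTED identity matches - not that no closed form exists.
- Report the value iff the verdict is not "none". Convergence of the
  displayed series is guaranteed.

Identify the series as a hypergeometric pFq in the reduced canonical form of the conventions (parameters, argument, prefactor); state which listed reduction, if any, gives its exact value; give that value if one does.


At argument -1/6: a 2F1 with upper {1, 1}, lower {10/3}, scaled by C = -2/3. Verdict: none - at argument -1/6 the multisets {1, 1} ; {10/3} match no listed identity.

First insight: t_0 = -2/3 here, and the product of the first k integers (prefactor -2/3) is k!.
Step ratio: r(k) = (-1/6) * (k+1) (k+1) / [(k+10/3) (k+1)] - poly over poly, x = (-1/6) from leading terms; C = -2/3 at k = 0.


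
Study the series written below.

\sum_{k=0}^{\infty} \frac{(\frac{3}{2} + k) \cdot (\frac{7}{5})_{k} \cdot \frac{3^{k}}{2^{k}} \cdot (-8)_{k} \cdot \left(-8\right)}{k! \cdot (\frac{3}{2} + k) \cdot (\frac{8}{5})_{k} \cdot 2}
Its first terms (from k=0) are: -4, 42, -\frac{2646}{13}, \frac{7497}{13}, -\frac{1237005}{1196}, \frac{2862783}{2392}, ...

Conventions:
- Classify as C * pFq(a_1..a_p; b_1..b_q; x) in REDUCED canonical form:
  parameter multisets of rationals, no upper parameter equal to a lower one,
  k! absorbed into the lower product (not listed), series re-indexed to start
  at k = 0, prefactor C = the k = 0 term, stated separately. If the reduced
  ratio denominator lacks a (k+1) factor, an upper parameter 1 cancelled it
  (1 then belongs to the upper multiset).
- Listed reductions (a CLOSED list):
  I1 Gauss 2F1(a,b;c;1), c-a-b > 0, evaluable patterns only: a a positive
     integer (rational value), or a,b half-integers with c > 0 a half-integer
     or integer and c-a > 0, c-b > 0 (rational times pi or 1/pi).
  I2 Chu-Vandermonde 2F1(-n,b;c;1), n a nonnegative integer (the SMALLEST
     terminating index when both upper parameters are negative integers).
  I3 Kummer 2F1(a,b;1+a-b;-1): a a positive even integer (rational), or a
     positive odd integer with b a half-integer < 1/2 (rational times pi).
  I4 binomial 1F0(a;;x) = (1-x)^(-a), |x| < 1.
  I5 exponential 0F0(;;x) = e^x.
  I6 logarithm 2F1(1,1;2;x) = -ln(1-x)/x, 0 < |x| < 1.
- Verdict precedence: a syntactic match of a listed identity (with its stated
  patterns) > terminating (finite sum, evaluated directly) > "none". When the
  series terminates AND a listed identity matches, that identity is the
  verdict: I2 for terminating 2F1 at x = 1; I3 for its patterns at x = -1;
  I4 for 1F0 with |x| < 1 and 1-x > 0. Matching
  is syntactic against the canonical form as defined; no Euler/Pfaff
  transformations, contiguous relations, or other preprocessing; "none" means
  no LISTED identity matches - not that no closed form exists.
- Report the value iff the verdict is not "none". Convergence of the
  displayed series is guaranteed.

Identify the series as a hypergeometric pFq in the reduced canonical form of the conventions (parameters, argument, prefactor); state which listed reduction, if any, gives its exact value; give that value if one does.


This is -4 * 2F1(-8, \frac{7}{5}; \frac{8}{5}; \frac{3}{2}) in reduced canonical form. Verdict: terminating - upper parameter -8 makes this a finite sum (last index 8), evaluated exactly. Value: -\frac{115625}{3908528}.

Key step: with t_0 = -4, the constant factors (prefactor -4) combine into one prefactor.
Consecutive-term ratio: r(k) = \frac{3}{2} * (k-8) (k+\frac{7}{5}) / [(k+\frac{8}{5}) (k+1)] - rational in k. x = \frac{3}{2}; t_0 = -4; negate the roots.


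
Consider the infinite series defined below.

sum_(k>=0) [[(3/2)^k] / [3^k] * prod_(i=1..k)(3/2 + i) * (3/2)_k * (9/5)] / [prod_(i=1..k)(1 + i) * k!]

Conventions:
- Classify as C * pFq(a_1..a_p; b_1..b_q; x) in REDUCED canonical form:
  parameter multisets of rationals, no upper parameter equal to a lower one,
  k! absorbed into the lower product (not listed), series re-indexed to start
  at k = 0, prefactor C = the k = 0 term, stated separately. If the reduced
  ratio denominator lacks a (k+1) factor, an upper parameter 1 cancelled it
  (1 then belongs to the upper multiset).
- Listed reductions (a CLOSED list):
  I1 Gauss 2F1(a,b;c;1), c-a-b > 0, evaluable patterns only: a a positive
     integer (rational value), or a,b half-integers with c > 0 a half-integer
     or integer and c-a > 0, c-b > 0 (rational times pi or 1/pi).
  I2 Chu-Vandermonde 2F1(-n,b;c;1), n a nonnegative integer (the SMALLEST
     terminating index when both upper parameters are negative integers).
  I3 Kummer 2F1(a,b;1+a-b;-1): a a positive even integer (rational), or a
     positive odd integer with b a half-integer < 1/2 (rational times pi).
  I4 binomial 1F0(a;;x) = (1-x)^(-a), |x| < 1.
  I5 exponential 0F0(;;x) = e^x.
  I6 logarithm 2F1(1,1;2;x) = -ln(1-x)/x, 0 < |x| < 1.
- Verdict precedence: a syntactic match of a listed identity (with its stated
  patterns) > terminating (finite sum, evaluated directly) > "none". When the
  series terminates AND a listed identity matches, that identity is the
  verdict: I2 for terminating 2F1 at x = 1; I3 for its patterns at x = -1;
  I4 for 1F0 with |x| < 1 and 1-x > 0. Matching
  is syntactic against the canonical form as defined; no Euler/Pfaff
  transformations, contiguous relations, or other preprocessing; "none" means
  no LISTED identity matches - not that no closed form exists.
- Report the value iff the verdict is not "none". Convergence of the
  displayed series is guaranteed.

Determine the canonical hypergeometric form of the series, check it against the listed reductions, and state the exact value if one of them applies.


At argument 1/2: a 2F1 with upper {3/2, 5/2}, lower {2}, scaled by C = 9/5. Verdict: none - this 2F1 at x = 1/2 matches no listed pattern, and upper {3/2, 5/2} holds no stopper.

Structural cue: t_0 being 9/5, the two k-th powers (C = 9/5) combine into one argument.
Term ratio: r(k) = (1/2) * (k+3/2) (k+5/2) / [(k+2) (k+1)] - rational; roots negated = parameters, x = (1/2), C = 9/5.


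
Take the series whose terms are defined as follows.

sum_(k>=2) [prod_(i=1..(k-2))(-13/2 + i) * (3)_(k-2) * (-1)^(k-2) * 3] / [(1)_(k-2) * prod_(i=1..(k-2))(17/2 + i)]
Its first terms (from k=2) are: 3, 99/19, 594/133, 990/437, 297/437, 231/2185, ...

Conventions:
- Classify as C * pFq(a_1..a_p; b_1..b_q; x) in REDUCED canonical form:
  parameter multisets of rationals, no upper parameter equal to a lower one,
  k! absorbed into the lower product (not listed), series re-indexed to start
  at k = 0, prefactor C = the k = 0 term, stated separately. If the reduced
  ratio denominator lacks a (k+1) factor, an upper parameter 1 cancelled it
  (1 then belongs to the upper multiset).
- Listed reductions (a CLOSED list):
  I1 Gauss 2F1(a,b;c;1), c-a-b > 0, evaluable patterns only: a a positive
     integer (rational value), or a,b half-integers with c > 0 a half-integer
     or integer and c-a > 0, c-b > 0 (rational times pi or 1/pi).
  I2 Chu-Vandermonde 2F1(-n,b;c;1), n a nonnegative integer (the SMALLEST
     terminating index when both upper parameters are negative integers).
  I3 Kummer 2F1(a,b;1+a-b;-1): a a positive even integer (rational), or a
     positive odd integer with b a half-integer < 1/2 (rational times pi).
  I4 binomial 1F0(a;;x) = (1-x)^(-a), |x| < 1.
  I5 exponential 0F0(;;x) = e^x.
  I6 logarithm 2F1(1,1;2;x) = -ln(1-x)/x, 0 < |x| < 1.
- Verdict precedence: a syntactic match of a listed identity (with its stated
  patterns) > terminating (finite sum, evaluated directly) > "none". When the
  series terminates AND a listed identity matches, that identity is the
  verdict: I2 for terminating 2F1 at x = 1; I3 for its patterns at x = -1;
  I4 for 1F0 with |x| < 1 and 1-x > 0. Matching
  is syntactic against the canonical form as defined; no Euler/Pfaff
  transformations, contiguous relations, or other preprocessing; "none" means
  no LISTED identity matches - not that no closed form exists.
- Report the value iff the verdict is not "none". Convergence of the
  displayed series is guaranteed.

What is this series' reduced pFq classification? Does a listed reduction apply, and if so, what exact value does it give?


With C = 3: the canonical form is 2F1(-11/2, 3; 19/2; -1). Verdict: Kummer (I3) matches (x = -1; c = 19/2 equals 1+a-b for upper {-11/2, 3}: listed pattern). Exact value: (328185/65536) * pi.

Key step: from the first term 3: the lower running product (C = 3, x = -1) is a rising factorial.
Step ratio: r(k) = (-1) * (k-11/2) (k+3) / [(k+19/2) (k+1)] ; factor over Q: parameters, x = (-1), and C = 3.


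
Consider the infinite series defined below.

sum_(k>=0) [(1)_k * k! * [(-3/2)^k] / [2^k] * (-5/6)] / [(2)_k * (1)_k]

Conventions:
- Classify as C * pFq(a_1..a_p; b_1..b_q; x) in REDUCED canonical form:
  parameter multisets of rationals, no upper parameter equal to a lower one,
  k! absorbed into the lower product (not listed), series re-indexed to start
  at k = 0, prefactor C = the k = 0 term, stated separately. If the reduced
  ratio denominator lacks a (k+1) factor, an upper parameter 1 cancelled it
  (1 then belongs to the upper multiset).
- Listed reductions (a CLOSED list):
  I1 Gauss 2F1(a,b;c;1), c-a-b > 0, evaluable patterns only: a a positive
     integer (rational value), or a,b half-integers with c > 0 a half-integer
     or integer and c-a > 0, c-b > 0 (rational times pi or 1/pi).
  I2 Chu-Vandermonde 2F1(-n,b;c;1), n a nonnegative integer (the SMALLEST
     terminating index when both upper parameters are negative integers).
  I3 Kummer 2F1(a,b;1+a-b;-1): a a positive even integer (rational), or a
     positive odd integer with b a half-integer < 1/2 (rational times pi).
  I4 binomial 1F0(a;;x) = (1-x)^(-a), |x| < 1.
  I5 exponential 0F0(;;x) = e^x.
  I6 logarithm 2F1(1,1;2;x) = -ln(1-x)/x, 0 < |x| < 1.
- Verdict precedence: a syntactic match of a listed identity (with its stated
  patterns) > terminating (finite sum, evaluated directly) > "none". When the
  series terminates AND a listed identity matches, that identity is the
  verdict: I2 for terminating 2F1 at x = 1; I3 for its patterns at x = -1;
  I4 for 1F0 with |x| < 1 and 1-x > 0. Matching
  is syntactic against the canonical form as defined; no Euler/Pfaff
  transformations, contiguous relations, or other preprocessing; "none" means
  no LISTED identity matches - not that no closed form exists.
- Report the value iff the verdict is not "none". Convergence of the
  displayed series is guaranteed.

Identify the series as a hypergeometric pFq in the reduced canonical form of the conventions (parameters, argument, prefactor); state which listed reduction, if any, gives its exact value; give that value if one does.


The series (x = -3/4) is 2F1: upper {1, 1}, lower {2}, prefactor -5/6. Verdict: the I6 logarithm reduction applies (the logarithm: parameters (1,1;2), x = -3/4). Its exact value is (-10/9) * ln(7/4).

The tell: from the first term -5/6: the factorial ratio (C = -5/6) (k+a-1)!/(a-1)! is a rising factorial (a)_k.
Adjacent-term ratio: r(k) = (-3/4) * (k+1) (k+1) / [(k+2) (k+1)] - rational; roots negated = parameters, x = (-3/4), C = -5/6.


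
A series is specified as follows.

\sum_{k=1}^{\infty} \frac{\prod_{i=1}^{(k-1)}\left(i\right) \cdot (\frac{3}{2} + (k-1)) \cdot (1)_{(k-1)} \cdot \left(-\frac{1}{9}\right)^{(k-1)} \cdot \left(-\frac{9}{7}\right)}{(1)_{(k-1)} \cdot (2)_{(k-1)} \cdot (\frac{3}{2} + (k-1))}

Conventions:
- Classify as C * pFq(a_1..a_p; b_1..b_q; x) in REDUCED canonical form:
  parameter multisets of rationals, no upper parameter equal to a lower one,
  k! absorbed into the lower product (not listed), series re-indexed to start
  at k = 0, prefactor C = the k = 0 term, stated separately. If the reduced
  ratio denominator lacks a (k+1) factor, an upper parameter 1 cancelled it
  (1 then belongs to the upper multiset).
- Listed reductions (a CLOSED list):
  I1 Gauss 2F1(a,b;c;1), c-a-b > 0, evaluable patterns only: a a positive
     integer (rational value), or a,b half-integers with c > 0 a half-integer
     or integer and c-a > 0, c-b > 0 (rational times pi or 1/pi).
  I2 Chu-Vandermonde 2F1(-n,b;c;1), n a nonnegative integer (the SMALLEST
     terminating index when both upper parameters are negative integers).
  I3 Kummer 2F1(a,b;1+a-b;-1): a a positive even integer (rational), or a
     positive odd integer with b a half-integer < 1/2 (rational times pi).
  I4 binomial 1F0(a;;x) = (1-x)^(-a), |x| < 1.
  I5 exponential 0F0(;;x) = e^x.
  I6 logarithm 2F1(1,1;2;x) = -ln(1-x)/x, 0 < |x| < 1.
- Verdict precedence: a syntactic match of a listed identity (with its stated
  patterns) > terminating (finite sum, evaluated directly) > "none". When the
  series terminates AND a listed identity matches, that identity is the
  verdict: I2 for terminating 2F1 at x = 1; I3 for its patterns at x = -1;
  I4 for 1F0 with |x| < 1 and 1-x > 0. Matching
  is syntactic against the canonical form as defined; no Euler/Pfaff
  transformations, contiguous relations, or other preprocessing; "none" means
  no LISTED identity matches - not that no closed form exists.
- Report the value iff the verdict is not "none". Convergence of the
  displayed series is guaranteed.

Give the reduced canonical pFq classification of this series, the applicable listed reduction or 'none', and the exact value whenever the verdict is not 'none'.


Key observation: from the first term -\frac{9}{7}: k + 3/2 divides numerator and denominator alike; C = -9/7, x = -1/9 after cancelling.
Ratio: r(k) = -\frac{1}{9} * (k+1) (k+1) / [(k+2) (k+1)] - rational in k. x = -\frac{1}{9}; t_0 = -\frac{9}{7}; negate the roots.

Canonical form: C = -\frac{9}{7} times 2F1 with upper {1, 1}, lower {2}, x = -\frac{1}{9}. Verdict: the I6 logarithm reduction fires (the logarithm: parameters (1,1;2), x = -\frac{1}{9}). Value: \left(-\frac{81}{7}\right) \cdot \ln\left(\frac{10}{9}\right).


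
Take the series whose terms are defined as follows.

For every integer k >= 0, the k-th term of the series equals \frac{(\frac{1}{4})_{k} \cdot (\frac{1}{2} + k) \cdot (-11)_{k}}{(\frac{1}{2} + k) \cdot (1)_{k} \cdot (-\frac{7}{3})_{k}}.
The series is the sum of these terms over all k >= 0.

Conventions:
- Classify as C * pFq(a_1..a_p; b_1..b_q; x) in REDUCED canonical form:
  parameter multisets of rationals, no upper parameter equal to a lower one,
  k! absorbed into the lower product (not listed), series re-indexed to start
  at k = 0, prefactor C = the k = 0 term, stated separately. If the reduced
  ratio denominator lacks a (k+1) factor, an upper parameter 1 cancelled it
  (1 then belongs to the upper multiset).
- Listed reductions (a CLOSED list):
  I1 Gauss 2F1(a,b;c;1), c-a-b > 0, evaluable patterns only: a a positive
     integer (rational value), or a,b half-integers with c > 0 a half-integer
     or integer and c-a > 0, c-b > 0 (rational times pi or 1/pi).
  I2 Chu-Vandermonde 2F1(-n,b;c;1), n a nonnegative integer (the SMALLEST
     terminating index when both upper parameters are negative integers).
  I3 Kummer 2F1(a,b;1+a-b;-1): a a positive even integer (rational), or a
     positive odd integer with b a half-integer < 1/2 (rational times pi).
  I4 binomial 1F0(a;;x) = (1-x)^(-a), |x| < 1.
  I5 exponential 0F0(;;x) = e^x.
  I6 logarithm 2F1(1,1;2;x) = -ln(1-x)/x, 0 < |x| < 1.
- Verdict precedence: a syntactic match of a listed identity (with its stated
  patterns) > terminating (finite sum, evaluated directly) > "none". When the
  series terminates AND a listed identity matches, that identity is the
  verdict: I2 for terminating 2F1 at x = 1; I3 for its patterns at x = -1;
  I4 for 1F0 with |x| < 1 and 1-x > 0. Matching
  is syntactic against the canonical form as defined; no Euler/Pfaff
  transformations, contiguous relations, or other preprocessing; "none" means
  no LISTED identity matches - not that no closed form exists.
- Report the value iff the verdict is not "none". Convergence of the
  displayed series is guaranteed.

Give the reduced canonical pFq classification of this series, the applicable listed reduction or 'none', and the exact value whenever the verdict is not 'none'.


Key step: t_0 = 1 here, and k + 1/2 divides numerator and denominator alike; C = 1 after cancelling.
Adjacent-term ratio: r(k) = 1 * (k-11) (k+\frac{1}{4}) / [(k-\frac{7}{3}) (k+1)] ; factor over Q: parameters, x = 1, and C = 1.

Canonical form: C = 1 times 2F1 with upper {-11, \frac{1}{4}}, lower {-\frac{7}{3}}, x = 1. Verdict: Vandermonde's identity (I2) applies (terminating 2F1 at x = 1 with n = 11, b = 1/4, c = -\frac{7}{3}). Its exact value is \frac{42944384041}{49392123904}.


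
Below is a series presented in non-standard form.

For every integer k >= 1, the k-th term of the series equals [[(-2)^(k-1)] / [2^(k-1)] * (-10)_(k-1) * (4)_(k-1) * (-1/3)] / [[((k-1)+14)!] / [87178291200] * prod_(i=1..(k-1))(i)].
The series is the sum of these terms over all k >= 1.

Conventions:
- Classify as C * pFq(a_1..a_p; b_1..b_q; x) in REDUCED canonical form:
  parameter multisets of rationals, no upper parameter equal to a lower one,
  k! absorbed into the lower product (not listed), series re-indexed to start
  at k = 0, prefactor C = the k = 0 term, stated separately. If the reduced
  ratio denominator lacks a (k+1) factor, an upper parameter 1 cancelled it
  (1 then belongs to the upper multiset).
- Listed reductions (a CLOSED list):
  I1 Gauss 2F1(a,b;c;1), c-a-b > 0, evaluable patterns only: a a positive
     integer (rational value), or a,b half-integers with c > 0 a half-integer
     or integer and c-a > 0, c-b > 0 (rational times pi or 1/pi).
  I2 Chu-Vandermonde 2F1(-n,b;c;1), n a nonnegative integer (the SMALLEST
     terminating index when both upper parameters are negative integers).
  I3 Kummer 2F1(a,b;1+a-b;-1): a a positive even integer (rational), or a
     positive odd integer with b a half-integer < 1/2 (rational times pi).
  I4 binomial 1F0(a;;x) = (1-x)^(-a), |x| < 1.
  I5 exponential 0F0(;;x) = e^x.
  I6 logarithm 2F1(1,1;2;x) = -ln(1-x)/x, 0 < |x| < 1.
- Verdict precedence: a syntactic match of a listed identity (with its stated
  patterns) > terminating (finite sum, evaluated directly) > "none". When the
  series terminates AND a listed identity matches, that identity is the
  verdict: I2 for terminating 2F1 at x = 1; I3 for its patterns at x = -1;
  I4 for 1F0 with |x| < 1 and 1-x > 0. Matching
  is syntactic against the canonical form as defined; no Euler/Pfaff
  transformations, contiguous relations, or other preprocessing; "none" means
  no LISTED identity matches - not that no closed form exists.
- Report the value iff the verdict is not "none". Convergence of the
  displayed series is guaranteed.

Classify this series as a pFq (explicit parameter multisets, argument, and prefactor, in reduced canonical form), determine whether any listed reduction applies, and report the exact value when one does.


The series (x = -1) is 2F1: upper {-10, 4}, lower {15}, prefactor -1/3. Verdict (x = -1): the Kummer evaluation I3 applies (x = -1; c = 15 equals 1+a-b for upper {-10, 4}: listed pattern). Hence: -91/18.

Key step: x = (-1) and the denominator's factorial ratio (prefactor -1/3) is a lower Pochhammer.
Term ratio: r(k) = (-1) * (k-10) (k+4) / [(k+15) (k+1)] ; factor over Q: parameters, x = (-1), and C = -1/3.


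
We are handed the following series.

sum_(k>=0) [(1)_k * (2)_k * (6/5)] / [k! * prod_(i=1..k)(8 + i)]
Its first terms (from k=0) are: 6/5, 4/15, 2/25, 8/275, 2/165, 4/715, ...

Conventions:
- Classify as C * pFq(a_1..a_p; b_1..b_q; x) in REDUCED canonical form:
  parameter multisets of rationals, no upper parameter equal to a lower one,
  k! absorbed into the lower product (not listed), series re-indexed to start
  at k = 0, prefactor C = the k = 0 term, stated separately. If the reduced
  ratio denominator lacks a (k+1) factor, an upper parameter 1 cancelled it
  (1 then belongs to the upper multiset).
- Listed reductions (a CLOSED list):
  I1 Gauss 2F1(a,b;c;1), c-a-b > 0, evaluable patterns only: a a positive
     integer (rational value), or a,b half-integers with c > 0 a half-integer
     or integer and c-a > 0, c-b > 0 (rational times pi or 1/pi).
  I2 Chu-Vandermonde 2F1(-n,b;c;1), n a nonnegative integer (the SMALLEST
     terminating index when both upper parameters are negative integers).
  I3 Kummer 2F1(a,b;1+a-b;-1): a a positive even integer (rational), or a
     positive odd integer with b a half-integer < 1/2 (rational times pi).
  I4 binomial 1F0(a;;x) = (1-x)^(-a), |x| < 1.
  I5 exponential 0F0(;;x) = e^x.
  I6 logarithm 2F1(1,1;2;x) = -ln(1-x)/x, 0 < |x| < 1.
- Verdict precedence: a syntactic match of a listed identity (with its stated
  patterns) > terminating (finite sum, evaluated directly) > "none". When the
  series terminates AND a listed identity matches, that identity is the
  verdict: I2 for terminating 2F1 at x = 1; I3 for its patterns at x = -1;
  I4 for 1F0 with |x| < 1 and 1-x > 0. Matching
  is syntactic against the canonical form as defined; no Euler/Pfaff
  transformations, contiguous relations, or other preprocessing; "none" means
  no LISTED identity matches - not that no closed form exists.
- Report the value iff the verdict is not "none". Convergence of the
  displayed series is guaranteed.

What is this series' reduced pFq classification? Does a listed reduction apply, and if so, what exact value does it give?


First insight: t_0 = 6/5 here, and the lower running product (prefactor 6/5) is a rising factorial.
Adjacent-term ratio: r(k) = 1 * (k+1) (k+2) / [(k+9) (k+1)] - poly over poly, x = 1 from leading terms; C = 6/5 at k = 0.

With C = 6/5: the canonical form is 2F1(1, 2; 9; 1). Verdict: Gauss's theorem (I1) fires (x = 1: the Gamma ratio telescopes since c-a-b = 6 > 0 and a = 1 in Z>0). Value: 8/5.


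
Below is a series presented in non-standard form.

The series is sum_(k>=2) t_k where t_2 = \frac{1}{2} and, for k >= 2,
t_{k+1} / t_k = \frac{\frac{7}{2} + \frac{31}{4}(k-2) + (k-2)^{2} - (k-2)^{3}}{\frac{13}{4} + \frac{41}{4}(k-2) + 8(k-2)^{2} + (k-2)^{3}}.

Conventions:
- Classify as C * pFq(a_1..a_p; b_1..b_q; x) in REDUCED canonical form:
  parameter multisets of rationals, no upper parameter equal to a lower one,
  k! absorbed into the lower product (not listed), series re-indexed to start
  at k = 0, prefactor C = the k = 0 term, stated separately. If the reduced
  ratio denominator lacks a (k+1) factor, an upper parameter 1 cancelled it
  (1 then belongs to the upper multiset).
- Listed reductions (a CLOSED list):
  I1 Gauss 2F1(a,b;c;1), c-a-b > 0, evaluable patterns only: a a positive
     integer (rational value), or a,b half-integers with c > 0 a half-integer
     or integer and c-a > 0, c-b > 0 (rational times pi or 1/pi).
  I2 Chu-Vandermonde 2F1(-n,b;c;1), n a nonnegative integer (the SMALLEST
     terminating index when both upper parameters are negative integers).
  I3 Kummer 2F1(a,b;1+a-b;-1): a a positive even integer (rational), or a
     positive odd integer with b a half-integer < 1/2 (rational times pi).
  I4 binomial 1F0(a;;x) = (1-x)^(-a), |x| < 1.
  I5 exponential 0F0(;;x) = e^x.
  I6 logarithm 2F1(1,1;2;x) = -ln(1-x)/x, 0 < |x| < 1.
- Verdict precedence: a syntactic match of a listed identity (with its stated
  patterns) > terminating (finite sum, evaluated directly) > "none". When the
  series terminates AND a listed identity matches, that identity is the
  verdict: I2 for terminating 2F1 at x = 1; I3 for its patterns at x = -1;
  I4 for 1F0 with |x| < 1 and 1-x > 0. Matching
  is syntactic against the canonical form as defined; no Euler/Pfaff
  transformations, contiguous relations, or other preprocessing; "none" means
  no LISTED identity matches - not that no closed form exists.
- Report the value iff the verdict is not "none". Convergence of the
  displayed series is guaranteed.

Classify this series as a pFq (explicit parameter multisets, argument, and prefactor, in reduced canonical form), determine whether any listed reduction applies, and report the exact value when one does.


x = -1 here; the reduced form reads 2F1, upper {-\frac{7}{2}, 2}, lower {\frac{13}{2}}, C = \frac{1}{2}. Verdict: the Kummer evaluation I3 matches (x = -1; c = \frac{13}{2} equals 1+a-b for upper {-\frac{7}{2}, 2}: listed pattern). Exact value: \frac{11}{8}.

Structural cue: with t_0 = \frac{1}{2}, the expanded ratio factors over Q; C = 1/2, roots give parameters.
Consecutive-term ratio: r(k) = -1 * (k-\frac{7}{2}) (k+2) / [(k+\frac{13}{2}) (k+1)] - rational in k. x = -1; t_0 = \frac{1}{2}; negate the roots.


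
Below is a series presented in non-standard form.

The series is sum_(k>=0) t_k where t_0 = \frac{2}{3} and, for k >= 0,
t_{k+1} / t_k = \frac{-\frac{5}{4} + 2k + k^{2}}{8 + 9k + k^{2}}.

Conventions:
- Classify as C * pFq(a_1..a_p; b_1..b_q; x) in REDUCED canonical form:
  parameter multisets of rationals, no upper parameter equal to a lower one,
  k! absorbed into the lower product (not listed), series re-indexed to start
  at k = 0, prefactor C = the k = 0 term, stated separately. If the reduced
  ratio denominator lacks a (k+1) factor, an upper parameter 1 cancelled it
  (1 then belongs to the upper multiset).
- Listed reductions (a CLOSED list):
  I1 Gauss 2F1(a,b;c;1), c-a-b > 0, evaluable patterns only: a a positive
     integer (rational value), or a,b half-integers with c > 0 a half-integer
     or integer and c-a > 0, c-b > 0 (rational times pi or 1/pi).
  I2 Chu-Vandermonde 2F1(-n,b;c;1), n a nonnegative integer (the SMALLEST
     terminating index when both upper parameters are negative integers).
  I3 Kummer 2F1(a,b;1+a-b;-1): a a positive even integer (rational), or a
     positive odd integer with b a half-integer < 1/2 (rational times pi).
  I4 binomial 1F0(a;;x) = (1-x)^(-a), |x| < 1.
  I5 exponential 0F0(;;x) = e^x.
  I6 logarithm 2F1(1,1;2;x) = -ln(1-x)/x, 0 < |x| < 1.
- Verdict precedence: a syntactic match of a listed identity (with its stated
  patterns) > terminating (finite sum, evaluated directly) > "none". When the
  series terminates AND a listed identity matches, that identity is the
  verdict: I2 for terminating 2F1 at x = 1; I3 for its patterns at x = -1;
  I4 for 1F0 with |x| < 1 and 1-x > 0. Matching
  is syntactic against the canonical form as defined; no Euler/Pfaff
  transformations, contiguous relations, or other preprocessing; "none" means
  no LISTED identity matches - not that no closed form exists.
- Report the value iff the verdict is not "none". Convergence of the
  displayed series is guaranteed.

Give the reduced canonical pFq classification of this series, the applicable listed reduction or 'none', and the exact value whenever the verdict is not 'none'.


Structural cue: from the first term \frac{2}{3}: the expanded ratio factors over Q; C = 2/3, x = 1, roots give parameters.
Ratio: r(k) = 1 * (k-\frac{1}{2}) (k+\frac{5}{2}) / [(k+8) (k+1)] - poly over poly, x = 1 from leading terms; C = \frac{2}{3} at k = 0.

With C = \frac{2}{3}: the canonical form is 2F1(-\frac{1}{2}, \frac{5}{2}; 8; 1). Verdict at x = 1: Gauss's theorem I1 (half-integer case) matches (x = 1; upper {-\frac{1}{2}, \frac{5}{2}} half-integers, c = 8 in the evaluable pattern). Sum: \frac{2097152}{1216215} / \pi.
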